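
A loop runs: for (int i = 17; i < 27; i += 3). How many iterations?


Loop starts at i = 17, increments by 3, stops when i >= 27.
Number of iterations = ceil((27 - 17) / 3)
= ceil(10 / 3)
= 4


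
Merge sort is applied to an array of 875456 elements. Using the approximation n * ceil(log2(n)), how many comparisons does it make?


Merge sort divides the array into halves recursively.
Number of levels = ceil(log2(875456)) = 20
At each level, approximately n = 875456 comparisons are needed for merging.
Total comparisons ~ n * ceil(log2(n)) = 875456 * 20 = 17509120


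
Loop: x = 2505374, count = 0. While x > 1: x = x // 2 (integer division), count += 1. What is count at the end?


The variable x halves each step:
x = 2505374 -> 1252687 -> 626343 -> 313171 -> 156585 -> 78292 -> 39146 -> 19573 -> 9786 -> 4893 -> 2446 -> 1223 -> 611 -> 305 -> 152 -> 76 -> 38 -> 19 -> 9 -> 4 -> 2 -> 1
Number of halvings = floor(log2(2505374)) = 21


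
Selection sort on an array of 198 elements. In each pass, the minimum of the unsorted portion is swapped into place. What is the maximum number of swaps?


Selection sort performs one swap per pass:
  Pass 1: find min in positions 0 to 197, swap with position 0
  Pass 2: find min in positions 1 to 197, swap with position 1
  Pass 3: find min in positions 2 to 197, swap with position 2
  Pass 4: find min in positions 3 to 197, swap with position 3
  Pass 5: find min in positions 4 to 197, swap with position 4
  ... (192 more passes)
Total passes (and swaps) = n - 1 = 198 - 1 = 197


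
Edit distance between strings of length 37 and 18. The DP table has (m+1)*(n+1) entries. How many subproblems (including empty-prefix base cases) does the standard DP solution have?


The table includes base cases (empty prefixes).
Rows: (m+1) = 38
Columns: (n+1) = 19
Total = 38 * 19 = 722


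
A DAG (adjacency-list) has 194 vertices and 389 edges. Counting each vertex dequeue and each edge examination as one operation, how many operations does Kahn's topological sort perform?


V = 194 (vertex processing)
E = 389 (edge processing)
V + E = 194 + 389 = 583


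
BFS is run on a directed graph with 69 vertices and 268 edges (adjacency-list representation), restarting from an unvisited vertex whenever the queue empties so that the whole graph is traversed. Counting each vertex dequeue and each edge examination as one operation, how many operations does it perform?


A full BFS traversal dequeues each vertex exactly once and examines each directed edge exactly once.
V = 69 (vertex processing cost)
E = 268 (edge examination cost)
Total operations proportional to V + E = 69 + 268 = 337


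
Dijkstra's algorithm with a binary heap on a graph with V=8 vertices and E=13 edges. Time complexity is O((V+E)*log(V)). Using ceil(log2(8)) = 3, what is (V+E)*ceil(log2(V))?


Dijkstra with a binary heap: each vertex is extracted once, each edge may relax once.
Each heap operation costs O(log V).
V + E = 8 + 13 = 21
ceil(log2(8)) = 3 (since 2^2 = 4 < 8 <= 8 = 2^3)
Total heap work = (V+E) * ceil(log2(V)) = 21 * 3 = 63


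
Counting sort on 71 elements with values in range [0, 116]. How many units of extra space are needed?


Output array size: 71 (to store sorted result)
Count array size: 117 (one slot per possible value, range 0 to 116)
Total extra space = 71 + 117 = 188


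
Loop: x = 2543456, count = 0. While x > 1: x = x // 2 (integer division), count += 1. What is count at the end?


The variable x halves each step:
x = 2543456 -> 1271728 -> 635864 -> 317932 -> 158966 -> 79483 -> 39741 -> 19870 -> 9935 -> 4967 -> 2483 -> 1241 -> 620 -> 310 -> 155 -> 77 -> 38 -> 19 -> 9 -> 4 -> 2 -> 1
Number of halvings = floor(log2(2543456)) = 21


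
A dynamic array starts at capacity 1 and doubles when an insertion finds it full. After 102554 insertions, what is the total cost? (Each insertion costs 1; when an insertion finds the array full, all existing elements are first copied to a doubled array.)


Insertion cost: 102554 (one per element)
Resizes occur just before inserting elements 2, 3, 5, 9, ...
Elements copied at each resize: 1 + 2 + 4 + 8 + 16 + 32 + 64 + 128 + 256 + 512 + 1024 + 2048 + 4096 + 8192 + 16384 + 32768 + 65536
Sum of copies = 131071 (geometric series: 2^k - 1)
Total = 102554 + 131071 = 233625


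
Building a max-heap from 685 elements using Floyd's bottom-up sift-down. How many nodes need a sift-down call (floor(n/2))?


In a heap of 685 elements (0-indexed array):
  Last element index: 684
  Parent of last element: floor((684 - 1) / 2) = 341
  Internal nodes: indices 0 to 341
  Count = floor(685/2) = 342


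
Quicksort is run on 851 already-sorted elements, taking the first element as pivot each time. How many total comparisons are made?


Sum of comparisons per partition:
850 + 849 + ... + 1 + 0
= 851 * (851 - 1) / 2
= 851 * 850 / 2
= 361675


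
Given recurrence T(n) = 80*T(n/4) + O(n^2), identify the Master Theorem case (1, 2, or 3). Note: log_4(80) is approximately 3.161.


Master Theorem parameters: a=80, b=4, c=2
log_b(a) = 3.161
Compare b^c with a: 4^2 = 16 < 80, so c < log_b(a).
Comparing c=2 vs log_b(a)=3.161:
2 < 3.161 => Case 1
Result: T(n) = O(n^(log_4 80)) ~ O(n^3.161)
Master Theorem case = 1


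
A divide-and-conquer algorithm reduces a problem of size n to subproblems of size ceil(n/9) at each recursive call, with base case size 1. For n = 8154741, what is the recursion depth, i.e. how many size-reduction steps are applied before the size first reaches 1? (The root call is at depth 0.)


Each step divides the size by 9 (rounding up); after k steps the size is ceil(n/9^k), which equals 1 exactly when 9^k >= n.
So the depth is the smallest k with 9^k >= 8154741, i.e. ceil(log_9(8154741)).
9^7 = 4782969 < 8154741 <= 43046721 = 9^8
Recursion depth = 8


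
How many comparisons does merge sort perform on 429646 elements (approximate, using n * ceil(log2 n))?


Recursion depth: ceil(log2(429646)) = 19
Each recursion level merges n = 429646 elements
Total = 429646 * 19 = 8163274


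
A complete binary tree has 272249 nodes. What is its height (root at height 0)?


In a complete binary tree, level k holds nodes 2^k .. 2^(k+1)-1 (1-indexed).
Height = floor(log2(n)) = floor(log2(272249)) = 18
Check: 2^18 = 262144 <= 272249 < 524288 = 2^19


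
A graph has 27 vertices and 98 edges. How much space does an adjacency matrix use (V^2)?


Adjacency matrix: V x V grid of entries
Space = V^2 = 27^2 = 27 * 27 = 729


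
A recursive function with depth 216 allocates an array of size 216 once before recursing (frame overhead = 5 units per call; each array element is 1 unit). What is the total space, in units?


Array allocation: 216 units (allocated once)
Stack frames: 216 deep * 5 per frame = 1080 units
Total = 216 + 1080 = 1296


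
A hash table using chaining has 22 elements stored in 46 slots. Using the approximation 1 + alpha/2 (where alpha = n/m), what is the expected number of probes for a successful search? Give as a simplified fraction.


Load factor alpha = n/m = 22/46
Expected probes = 1 + alpha/2 = 1 + 22/(2*46)
= 1 + 22/92
= 92/92 + 22/92
= 114/92
Simplify: 57/46


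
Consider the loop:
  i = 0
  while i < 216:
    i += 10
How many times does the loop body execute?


Starting at i = 0, each iteration adds 10.
Iterations until i >= 216:
  Iteration 1: i = 0 -> i = 10
  Iteration 2: i = 10 -> i = 20
  Iteration 3: i = 20 -> i = 30
  Iteration 4: i = 30 -> i = 40
  Iteration 5: i = 40 -> i = 50
  Iteration 6: i = 50 -> i = 60
  Iteration 7: i = 60 -> i = 70
  Iteration 8: i = 70 -> i = 80
  ... continuing ...
Total iterations = ceil(216/10) = 22


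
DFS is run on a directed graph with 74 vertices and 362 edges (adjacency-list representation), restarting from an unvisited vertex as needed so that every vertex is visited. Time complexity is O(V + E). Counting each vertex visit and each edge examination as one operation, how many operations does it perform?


A full DFS traversal processes each vertex exactly once (push/pop on stack).
Each directed edge is examined once.
V = 74, E = 362
V + E = 436


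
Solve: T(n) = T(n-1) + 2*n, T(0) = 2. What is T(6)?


Expanding the recurrence:
T(6) = T(5) + 2*6
       = T(4) + 2*5 + 2*6
       ...
       = T(0) + 2*(1 + 2 + ... + 6)
       = 2 + 2 * 6*7/2
       = 2 + 2 * 21
       = 2 + 42 = 44


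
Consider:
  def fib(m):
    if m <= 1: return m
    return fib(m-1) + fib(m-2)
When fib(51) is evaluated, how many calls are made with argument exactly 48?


Let N(m) = number of times fib(m) is called while evaluating fib(51).
N(51) = 1 (the initial call).
N(50) = 1 (only fib(51) calls it).
For 1 <= m <= 49: fib(m) is called by fib(m+1) and fib(m+2), so
  N(m) = N(m+1) + N(m+2).
fib(0) is called only by fib(2), so N(0) = N(2).
Walk down from m=51:
  N(51)=1, N(50)=1, N(49)=2, N(48)=3
N(48) = 3


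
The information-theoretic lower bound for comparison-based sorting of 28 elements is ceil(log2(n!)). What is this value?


A binary decision tree of height h has at most 2^h leaves and needs at least n! of them, so h >= ceil(log2(n!)).
Compute 28! as a running product:
  x2 = 2, x3 = 6, x4 = 24, x5 = 120
  x6 = 720, x7 = 5040, x8 = 40320, x9 = 362880
  x10 = 3628800, x11 = 39916800, x12 = 479001600, x13 = 6227020800
  x14 = 87178291200, x15 = 1307674368000, x16 = 20922789888000, x17 = 355687428096000
  x18 = 6402373705728000, x19 = 121645100408832000, x20 = 2432902008176640000, x21 = 51090942171709440000
  x22 = 1124000727777607680000, x23 = 25852016738884976640000, x24 = 620448401733239439360000, x25 = 15511210043330985984000000
  x26 = 403291461126605635584000000, x27 = 10888869450418352160768000000, x28 = 304888344611713860501504000000
28! = 304888344611713860501504000000
Bracket between powers of 2:
  2^97 = 158456325028528675187087900672 < 304888344611713860501504000000 <= 316912650057057350374175801344 = 2^98
So ceil(log2(28!)) = 98


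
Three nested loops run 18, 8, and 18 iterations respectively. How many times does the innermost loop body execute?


Loop 1 (outermost): 18 iterations
Loop 2 (middle): 8 iterations per outer
Loop 3 (innermost): 18 iterations per middle
Total = 18 * 8 * 18 = 2592


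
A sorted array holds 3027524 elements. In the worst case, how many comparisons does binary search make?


Halving sequence: 3027524 -> 1513762 -> 756881 -> 378440 -> 189220 -> 94610 -> 47305 -> 23652 -> 11826 -> 5913 -> 2956 -> 1478 -> 739 -> 369 -> 184 -> 92 -> 46 -> 23 -> 11 -> 5 -> 2 -> 1
Number of halvings = 21
Max comparisons = 21 + 1 = 22


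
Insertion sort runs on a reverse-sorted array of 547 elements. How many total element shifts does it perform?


Sum of shifts = 1 + 2 + 3 + ... + 546
= 547 * 546 / 2
= 298662 / 2
= 149331


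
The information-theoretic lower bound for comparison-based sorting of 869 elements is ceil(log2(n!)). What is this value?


A binary decision tree of height h has at most 2^h leaves and needs at least n! of them, so h >= ceil(log2(n!)).
869! is far too large to multiply out, so use Stirling's series:
  ln(n!) ~ n ln n - n + (1/2) ln(2 pi n) + 1/(12n)  (error below 1/(360 n^3), negligible here)
  ln(869) = 6.7673431
  n ln n = 869 * 6.7673431 = 5880.8212
  (1/2) ln(2 pi * 869) = (1/2) ln(5460.0880) = 4.3026
  1/(12*869) = 0.0001
  ln(869!) ~ 5880.8212 - 869 + 4.3026 + 0.0001 = 5016.1239
Convert to base 2: log2(869!) = 5016.1239 / ln 2 = 5016.1239 / 0.69314718 = 7236.7371
ceil(7236.7371) = 7237


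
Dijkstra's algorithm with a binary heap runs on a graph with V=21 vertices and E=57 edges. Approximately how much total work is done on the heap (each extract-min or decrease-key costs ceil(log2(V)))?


Dijkstra with a binary heap: each vertex is extracted once, each edge may relax once.
Each heap operation costs O(log V).
V + E = 21 + 57 = 78
ceil(log2(21)) = 5 (since 2^4 = 16 < 21 <= 32 = 2^5)
Total heap work = (V+E) * ceil(log2(V)) = 78 * 5 = 390


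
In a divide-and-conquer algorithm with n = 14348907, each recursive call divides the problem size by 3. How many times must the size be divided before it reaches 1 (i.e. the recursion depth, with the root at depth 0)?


Number of divisions = log_3(14348907)
Sizes: 14348907 -> 4782969 -> 1594323 -> 531441 -> 177147 -> 59049 -> 19683 -> 6561 -> 2187 -> 729 -> 243 -> 81 -> 27 -> 9 -> 3 -> 1 (15 divisions)
Recursion depth = 15


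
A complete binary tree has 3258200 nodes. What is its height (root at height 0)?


In a complete binary tree, level k holds nodes 2^k .. 2^(k+1)-1 (1-indexed).
Height = floor(log2(n)) = floor(log2(3258200)) = 21
Check: 2^21 = 2097152 <= 3258200 < 4194304 = 2^22


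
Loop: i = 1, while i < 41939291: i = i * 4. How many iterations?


i multiplies by 4 each step:
i = 1 -> 4 -> 16 -> 64 -> 256 -> 1024 -> 4096 -> 16384 -> 65536 -> 262144 -> 1048576 -> 4194304 -> 16777216 -> 67108864 (stop)
Iterations = ceil(log_4(41939291)) = 13


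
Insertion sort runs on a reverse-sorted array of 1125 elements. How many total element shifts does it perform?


Sum of shifts = 1 + 2 + 3 + ... + 1124
= 1125 * 1124 / 2
= 1264500 / 2
= 632250


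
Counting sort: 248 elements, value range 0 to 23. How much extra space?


n = 248 (output array)
k = 24 (count array for 24 distinct values)
Extra space = 248 + 24 = 272


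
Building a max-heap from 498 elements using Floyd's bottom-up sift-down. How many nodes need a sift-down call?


In a heap of 498 elements (0-indexed array):
  Last element index: 497
  Parent of last element: floor((497 - 1) / 2) = 248
  Internal nodes: indices 0 to 248
  Count = floor(498/2) = 249


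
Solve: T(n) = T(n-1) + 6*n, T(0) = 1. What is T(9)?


Expanding the recurrence:
T(9) = T(8) + 6*9
       = T(7) + 6*8 + 6*9
       ...
       = T(0) + 6*(1 + 2 + ... + 9)
       = 1 + 6 * 9*10/2
       = 1 + 6 * 45
       = 1 + 270 = 271


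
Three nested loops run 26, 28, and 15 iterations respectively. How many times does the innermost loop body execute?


Loop 1 (outermost): 26 iterations
Loop 2 (middle): 28 iterations per outer
Loop 3 (innermost): 15 iterations per middle
Total = 26 * 28 * 15 = 10920


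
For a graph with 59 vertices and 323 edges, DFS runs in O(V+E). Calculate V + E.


A full DFS traversal visits each vertex once and examines each edge once.
V = 59
E = 323
Sum = 59 + 323 = 382


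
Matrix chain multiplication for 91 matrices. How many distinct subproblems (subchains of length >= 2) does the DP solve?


Subproblems are indexed by (i, j) where i < j.
Number of such pairs = n*(n-1)/2
= 91 * 90 / 2
= 4095


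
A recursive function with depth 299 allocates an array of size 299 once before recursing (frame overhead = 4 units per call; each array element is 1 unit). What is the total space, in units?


Array allocation: 299 units (allocated once)
Stack frames: 299 deep * 4 per frame = 1196 units
Total = 299 + 1196 = 1495


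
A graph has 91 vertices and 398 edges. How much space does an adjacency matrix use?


Adjacency matrix: V x V grid of entries
Space = V^2 = 91^2 = 91 * 91 = 8281


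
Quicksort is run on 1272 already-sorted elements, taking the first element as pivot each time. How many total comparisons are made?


Sum of comparisons per partition:
1271 + 1270 + ... + 1 + 0
= 1272 * (1272 - 1) / 2
= 1272 * 1271 / 2
= 808356


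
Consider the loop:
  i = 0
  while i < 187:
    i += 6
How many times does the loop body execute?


Starting at i = 0, each iteration adds 6.
Iterations until i >= 187:
  Iteration 1: i = 0 -> i = 6
  Iteration 2: i = 6 -> i = 12
  Iteration 3: i = 12 -> i = 18
  Iteration 4: i = 18 -> i = 24
  Iteration 5: i = 24 -> i = 30
  Iteration 6: i = 30 -> i = 36
  Iteration 7: i = 36 -> i = 42
  Iteration 8: i = 42 -> i = 48
  ... continuing ...
Total iterations = ceil(187/6) = 32


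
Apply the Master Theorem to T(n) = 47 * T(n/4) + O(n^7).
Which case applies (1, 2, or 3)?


The Master Theorem: T(n) = a*T(n/b) + O(n^c)
  a = 47, b = 4, c = 7
log_b(a) = log_4(47) ~ 2.777
Compare b^c with a: 4^7 = 16384 > 47, so c > log_b(a).
Since c > log_b(a), Case 3 applies.
T(n) = O(n^7)
Master Theorem case = 3


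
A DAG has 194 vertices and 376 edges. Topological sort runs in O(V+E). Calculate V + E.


V = 194 (vertex processing)
E = 376 (edge processing)
V + E = 194 + 376 = 570


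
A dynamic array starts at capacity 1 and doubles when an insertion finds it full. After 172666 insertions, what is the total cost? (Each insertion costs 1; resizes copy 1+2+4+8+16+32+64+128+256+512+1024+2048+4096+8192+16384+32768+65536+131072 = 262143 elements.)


Insertion cost: 172666 (one per element)
Resizes occur just before inserting elements 2, 3, 5, 9, ...
Elements copied at each resize: 1 + 2 + 4 + 8 + 16 + 32 + 64 + 128 + 256 + 512 + 1024 + 2048 + 4096 + 8192 + 16384 + 32768 + 65536 + 131072
Sum of copies = 262143 (geometric series: 2^k - 1)
Total = 172666 + 262143 = 434809


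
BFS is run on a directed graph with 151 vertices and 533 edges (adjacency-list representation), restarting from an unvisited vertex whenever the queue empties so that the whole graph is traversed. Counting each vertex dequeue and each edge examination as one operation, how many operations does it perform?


A full BFS traversal dequeues each vertex exactly once and examines each directed edge exactly once.
V = 151 (vertex processing cost)
E = 533 (edge examination cost)
Total operations proportional to V + E = 151 + 533 = 684


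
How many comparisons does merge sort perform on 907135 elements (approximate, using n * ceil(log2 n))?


Recursion depth: ceil(log2(907135)) = 20
Each recursion level merges n = 907135 elements
Total = 907135 * 20 = 18142700


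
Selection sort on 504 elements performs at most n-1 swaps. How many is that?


Each of the 503 passes places one element in its final position.
Pass 1: swap minimum into position 0
Pass 2: swap minimum of remaining into position 1
...
Pass 503: last two elements, one swap
Maximum swaps = 504 - 1 = 503


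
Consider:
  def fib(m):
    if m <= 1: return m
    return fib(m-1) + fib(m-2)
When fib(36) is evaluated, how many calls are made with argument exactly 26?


Let N(m) = number of times fib(m) is called while evaluating fib(36).
N(36) = 1 (the initial call).
N(35) = 1 (only fib(36) calls it).
For 1 <= m <= 34: fib(m) is called by fib(m+1) and fib(m+2), so
  N(m) = N(m+1) + N(m+2).
fib(0) is called only by fib(2), so N(0) = N(2).
Walk down from m=36:
  N(36)=1, N(35)=1, N(34)=2, N(33)=3, N(32)=5, N(31)=8, N(30)=13, N(29)=21, N(28)=34, N(27)=55, N(26)=89
N(26) = 89


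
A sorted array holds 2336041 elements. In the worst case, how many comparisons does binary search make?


Halving sequence: 2336041 -> 1168020 -> 584010 -> 292005 -> 146002 -> 73001 -> 36500 -> 18250 -> 9125 -> 4562 -> 2281 -> 1140 -> 570 -> 285 -> 142 -> 71 -> 35 -> 17 -> 8 -> 4 -> 2 -> 1
Number of halvings = 21
Max comparisons = 21 + 1 = 22


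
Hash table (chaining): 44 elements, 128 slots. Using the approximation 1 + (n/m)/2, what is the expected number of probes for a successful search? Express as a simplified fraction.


Computing expected probes:
alpha = 44/128
= 1 + alpha/2
= 1 + 44/(2*128)
= (2*128 + 44) / (2*128)
= 300/256 = 75/64


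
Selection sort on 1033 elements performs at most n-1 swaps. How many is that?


Each of the 1032 passes places one element in its final position.
Pass 1: swap minimum into position 0
Pass 2: swap minimum of remaining into position 1
...
Pass 1032: last two elements, one swap
Maximum swaps = 1033 - 1 = 1032


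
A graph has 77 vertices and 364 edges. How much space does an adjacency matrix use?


Adjacency matrix: V x V grid of entries
Space = V^2 = 77^2 = 77 * 77 = 5929


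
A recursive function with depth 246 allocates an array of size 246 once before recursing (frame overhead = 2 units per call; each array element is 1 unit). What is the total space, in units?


Array allocation: 246 units (allocated once)
Stack frames: 246 deep * 2 per frame = 492 units
Total = 246 + 492 = 738


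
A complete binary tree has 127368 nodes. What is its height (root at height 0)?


In a complete binary tree, level k holds nodes 2^k .. 2^(k+1)-1 (1-indexed).
Height = floor(log2(n)) = floor(log2(127368)) = 16
Check: 2^16 = 65536 <= 127368 < 131072 = 2^17


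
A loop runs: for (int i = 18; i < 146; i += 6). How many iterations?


Loop starts at i = 18, increments by 6, stops when i >= 146.
Number of iterations = ceil((146 - 18) / 6)
= ceil(128 / 6)
= 22


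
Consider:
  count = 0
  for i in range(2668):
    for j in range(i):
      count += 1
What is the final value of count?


For each i, the inner loop runs i times:
  i=0: inner runs 0 times
  i=1: inner runs 1 time
  i=2: inner runs 2 times
  i=3: inner runs 3 times
  i=4: inner runs 4 times
  i=5: inner runs 5 times
  i=6: inner runs 6 times
  i=7: inner runs 7 times
  ...
Total = 0 + 1 + 2 + ... + 2667 = 2668*(2668-1)/2 = 3557778


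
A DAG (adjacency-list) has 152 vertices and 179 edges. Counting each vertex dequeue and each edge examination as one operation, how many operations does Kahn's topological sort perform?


V = 152 (vertex processing)
E = 179 (edge processing)
V + E = 152 + 179 = 331


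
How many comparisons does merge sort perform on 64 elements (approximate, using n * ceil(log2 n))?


Recursion depth: ceil(log2(64)) = 6
Each recursion level merges n = 64 elements
Total = 64 * 6 = 384


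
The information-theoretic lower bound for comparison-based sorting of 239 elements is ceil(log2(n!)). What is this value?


A binary decision tree of height h has at most 2^h leaves and needs at least n! of them, so h >= ceil(log2(n!)).
239! is far too large to multiply out, so use Stirling's series:
  ln(n!) ~ n ln n - n + (1/2) ln(2 pi n) + 1/(12n)  (error below 1/(360 n^3), negligible here)
  ln(239) = 5.4764636
  n ln n = 239 * 5.4764636 = 1308.8748
  (1/2) ln(2 pi * 239) = (1/2) ln(1501.6813) = 3.6572
  1/(12*239) = 0.0003
  ln(239!) ~ 1308.8748 - 239 + 3.6572 + 0.0003 = 1073.5323
Convert to base 2: log2(239!) = 1073.5323 / ln 2 = 1073.5323 / 0.69314718 = 1548.7797
ceil(1548.7797) = 1549


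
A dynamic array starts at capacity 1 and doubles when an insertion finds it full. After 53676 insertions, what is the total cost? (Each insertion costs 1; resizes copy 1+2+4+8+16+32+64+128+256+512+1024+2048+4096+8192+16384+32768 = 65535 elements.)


Insertion cost: 53676 (one per element)
Resizes occur just before inserting elements 2, 3, 5, 9, ...
Elements copied at each resize: 1 + 2 + 4 + 8 + 16 + 32 + 64 + 128 + 256 + 512 + 1024 + 2048 + 4096 + 8192 + 16384 + 32768
Sum of copies = 65535 (geometric series: 2^k - 1)
Total = 53676 + 65535 = 119211


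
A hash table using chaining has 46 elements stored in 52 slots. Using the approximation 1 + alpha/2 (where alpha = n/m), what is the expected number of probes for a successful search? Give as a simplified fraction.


Load factor alpha = n/m = 46/52
Expected probes = 1 + alpha/2 = 1 + 46/(2*52)
= 1 + 46/104
= 104/104 + 46/104
= 150/104
Simplify: 75/52


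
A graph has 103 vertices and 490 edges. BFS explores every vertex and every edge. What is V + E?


A full BFS traversal dequeues each vertex once and examines each edge once.
Vertex visits: 103
Edge visits: 490
V + E = 103 + 490 = 593


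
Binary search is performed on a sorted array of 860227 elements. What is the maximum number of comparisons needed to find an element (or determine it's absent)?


Binary search halves the search space each comparison:
  Step 1: search space = 860227 -> 430113
  Step 2: search space = 430113 -> 215056
  Step 3: search space = 215056 -> 107528
  Step 4: search space = 107528 -> 53764
  Step 5: search space = 53764 -> 26882
  Step 6: search space = 26882 -> 13441
  Step 7: search space = 13441 -> 6720
  Step 8: search space = 6720 -> 3360
  Step 9: search space = 3360 -> 1680
  Step 10: search space = 1680 -> 840
  Step 11: search space = 840 -> 420
  Step 12: search space = 420 -> 210
  Step 13: search space = 210 -> 105
  Step 14: search space = 105 -> 52
  Step 15: search space = 52 -> 26
  Step 16: search space = 26 -> 13
  Step 17: search space = 13 -> 6
  Step 18: search space = 6 -> 3
  Step 19: search space = 3 -> 1
  Step 20: search space = 1 (final check)
Maximum comparisons = floor(log2(860227)) + 1 = 19 + 1 = 20


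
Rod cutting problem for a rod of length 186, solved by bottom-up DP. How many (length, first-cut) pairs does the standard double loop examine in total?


For each subproblem length i = 1..186, the inner loop considers i possible first cuts.
Total = 1 + 2 + ... + 186
= 186*(186+1)/2
= 186*187/2 = 17391


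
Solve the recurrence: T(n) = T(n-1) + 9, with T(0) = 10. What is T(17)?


Unrolling the recurrence:
T(17) = T(16) + 9
       = T(15) + 9 + 9
       = T(14) + 9*3
       ...
       = T(0) + 9*17
       = 10 + 153 = 163


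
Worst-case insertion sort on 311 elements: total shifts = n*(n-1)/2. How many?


Sum of shifts = 1 + 2 + 3 + ... + 310
= 311 * 310 / 2
= 96410 / 2
= 48205


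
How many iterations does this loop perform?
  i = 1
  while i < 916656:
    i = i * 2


The loop variable doubles each iteration:
i = 1 -> 2 -> 4 -> 8 -> 16 -> 32 -> 64 -> 128 -> 256 -> 512 -> 1024 -> 2048 -> 4096 -> 8192 -> 16384 -> 32768 -> 65536 -> 131072 -> 262144 -> 524288 -> 1048576 (stop, 1048576 >= 916656)
Number of doublings = ceil(log2(916656)) = 20


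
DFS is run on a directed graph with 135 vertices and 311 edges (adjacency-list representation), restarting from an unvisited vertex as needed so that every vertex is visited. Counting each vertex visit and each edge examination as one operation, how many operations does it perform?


A full DFS traversal processes each vertex exactly once (push/pop on stack).
Each directed edge is examined once.
V = 135, E = 311
V + E = 446


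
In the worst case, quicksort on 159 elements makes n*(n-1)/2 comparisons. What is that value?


Sum of comparisons per partition:
158 + 157 + ... + 1 + 0
= 159 * (159 - 1) / 2
= 159 * 158 / 2
= 12561


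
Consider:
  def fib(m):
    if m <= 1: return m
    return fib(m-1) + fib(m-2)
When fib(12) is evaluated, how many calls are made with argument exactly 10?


Let N(m) = number of times fib(m) is called while evaluating fib(12).
N(12) = 1 (the initial call).
N(11) = 1 (only fib(12) calls it).
For 1 <= m <= 10: fib(m) is called by fib(m+1) and fib(m+2), so
  N(m) = N(m+1) + N(m+2).
fib(0) is called only by fib(2), so N(0) = N(2).
Walk down from m=12:
  N(12)=1, N(11)=1, N(10)=2
N(10) = 2


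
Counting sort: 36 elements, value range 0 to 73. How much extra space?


n = 36 (output array)
k = 74 (count array for 74 distinct values)
Extra space = 36 + 74 = 110


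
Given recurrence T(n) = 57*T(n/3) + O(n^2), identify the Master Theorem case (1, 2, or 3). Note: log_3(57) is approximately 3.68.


Master Theorem parameters: a=57, b=3, c=2
log_b(a) = 3.68
Compare b^c with a: 3^2 = 9 < 57, so c < log_b(a).
Comparing c=2 vs log_b(a)=3.68:
2 < 3.68 => Case 1
Result: T(n) = O(n^(log_3 57)) ~ O(n^3.68)
Master Theorem case = 1


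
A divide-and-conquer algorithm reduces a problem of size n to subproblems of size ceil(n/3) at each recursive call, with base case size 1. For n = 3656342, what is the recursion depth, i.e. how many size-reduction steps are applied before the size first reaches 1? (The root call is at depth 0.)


Each step divides the size by 3 (rounding up); after k steps the size is ceil(n/3^k), which equals 1 exactly when 3^k >= n.
So the depth is the smallest k with 3^k >= 3656342, i.e. ceil(log_3(3656342)).
3^13 = 1594323 < 3656342 <= 4782969 = 3^14
Recursion depth = 14


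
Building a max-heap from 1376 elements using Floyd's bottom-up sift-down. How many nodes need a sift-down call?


In a heap of 1376 elements (0-indexed array):
  Last element index: 1375
  Parent of last element: floor((1375 - 1) / 2) = 687
  Internal nodes: indices 0 to 687
  Count = floor(1376/2) = 688


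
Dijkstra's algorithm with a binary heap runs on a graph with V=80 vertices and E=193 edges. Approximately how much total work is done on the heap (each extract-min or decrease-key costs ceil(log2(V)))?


Dijkstra with a binary heap: each vertex is extracted once, each edge may relax once.
Each heap operation costs O(log V).
V + E = 80 + 193 = 273
ceil(log2(80)) = 7 (since 2^6 = 64 < 80 <= 128 = 2^7)
Total heap work = (V+E) * ceil(log2(V)) = 273 * 7 = 1911


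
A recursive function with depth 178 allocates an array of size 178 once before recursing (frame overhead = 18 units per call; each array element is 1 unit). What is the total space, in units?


Array allocation: 178 units (allocated once)
Stack frames: 178 deep * 18 per frame = 3204 units
Total = 178 + 3204 = 3382


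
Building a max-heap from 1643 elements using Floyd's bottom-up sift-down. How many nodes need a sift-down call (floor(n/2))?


In a heap of 1643 elements (0-indexed array):
  Last element index: 1642
  Parent of last element: floor((1642 - 1) / 2) = 820
  Internal nodes: indices 0 to 820
  Count = floor(1643/2) = 821


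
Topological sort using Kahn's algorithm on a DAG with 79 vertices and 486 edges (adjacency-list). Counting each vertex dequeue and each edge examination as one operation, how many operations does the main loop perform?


Kahn's algorithm:
  1. Compute in-degrees: O(V + E)
  2. Process queue: each vertex dequeued once (O(V))
     each edge examined once (O(E))
Total = V + E = 79 + 486 = 565


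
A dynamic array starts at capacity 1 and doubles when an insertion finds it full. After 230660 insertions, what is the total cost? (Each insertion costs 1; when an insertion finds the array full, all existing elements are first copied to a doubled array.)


Insertion cost: 230660 (one per element)
Resizes occur just before inserting elements 2, 3, 5, 9, ...
Elements copied at each resize: 1 + 2 + 4 + 8 + 16 + 32 + 64 + 128 + 256 + 512 + 1024 + 2048 + 4096 + 8192 + 16384 + 32768 + 65536 + 131072
Sum of copies = 262143 (geometric series: 2^k - 1)
Total = 230660 + 262143 = 492803


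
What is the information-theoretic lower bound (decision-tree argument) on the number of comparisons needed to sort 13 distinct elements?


A binary decision tree of height h has at most 2^h leaves and needs at least n! of them, so h >= ceil(log2(n!)).
Compute 13! as a running product:
  x2 = 2, x3 = 6, x4 = 24, x5 = 120
  x6 = 720, x7 = 5040, x8 = 40320, x9 = 362880
  x10 = 3628800, x11 = 39916800, x12 = 479001600, x13 = 6227020800
13! = 6227020800
Bracket between powers of 2:
  2^32 = 4294967296 < 6227020800 <= 8589934592 = 2^33
So ceil(log2(13!)) = 33


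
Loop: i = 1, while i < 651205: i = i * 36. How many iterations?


i multiplies by 36 each step:
i = 1 -> 36 -> 1296 -> 46656 -> 1679616 (stop)
Iterations = ceil(log_36(651205)) = 4


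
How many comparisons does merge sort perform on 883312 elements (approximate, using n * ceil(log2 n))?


Recursion depth: ceil(log2(883312)) = 20
Each recursion level merges n = 883312 elements
Total = 883312 * 20 = 17666240


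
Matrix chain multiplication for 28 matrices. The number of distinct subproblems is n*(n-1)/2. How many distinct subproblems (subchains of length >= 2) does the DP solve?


Subproblems are indexed by (i, j) where i < j.
Number of such pairs = n*(n-1)/2
= 28 * 27 / 2
= 378


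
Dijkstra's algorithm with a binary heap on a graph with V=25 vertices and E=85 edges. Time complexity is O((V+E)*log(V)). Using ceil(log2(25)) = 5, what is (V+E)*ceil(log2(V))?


Dijkstra with a binary heap: each vertex is extracted once, each edge may relax once.
Each heap operation costs O(log V).
V + E = 25 + 85 = 110
ceil(log2(25)) = 5 (since 2^4 = 16 < 25 <= 32 = 2^5)
Total heap work = (V+E) * ceil(log2(V)) = 110 * 5 = 550


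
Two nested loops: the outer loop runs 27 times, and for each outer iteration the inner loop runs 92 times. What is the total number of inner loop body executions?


Outer loop: 27 iterations
Inner loop: 92 iterations per outer iteration
Total = 27 * 92 = 2484


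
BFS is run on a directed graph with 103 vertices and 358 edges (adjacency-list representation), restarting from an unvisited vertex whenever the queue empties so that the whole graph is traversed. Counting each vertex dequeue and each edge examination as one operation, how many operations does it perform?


A full BFS traversal dequeues each vertex exactly once and examines each directed edge exactly once.
V = 103 (vertex processing cost)
E = 358 (edge examination cost)
Total operations proportional to V + E = 103 + 358 = 461


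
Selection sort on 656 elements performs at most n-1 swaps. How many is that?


Each of the 655 passes places one element in its final position.
Pass 1: swap minimum into position 0
Pass 2: swap minimum of remaining into position 1
...
Pass 655: last two elements, one swap
Maximum swaps = 656 - 1 = 655


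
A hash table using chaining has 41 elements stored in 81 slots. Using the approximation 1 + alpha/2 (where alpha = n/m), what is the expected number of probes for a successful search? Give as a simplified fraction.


Load factor alpha = n/m = 41/81
Expected probes = 1 + alpha/2 = 1 + 41/(2*81)
= 1 + 41/162
= 162/162 + 41/162
= 203/162


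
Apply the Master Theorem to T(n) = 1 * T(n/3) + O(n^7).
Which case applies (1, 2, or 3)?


The Master Theorem: T(n) = a*T(n/b) + O(n^c)
  a = 1, b = 3, c = 7
log_b(a) = log_3(1) = 0
Compare b^c with a: 3^7 = 2187 > 1, so c > log_b(a).
Since c > log_b(a), Case 3 applies.
T(n) = O(n^7)
Master Theorem case = 3


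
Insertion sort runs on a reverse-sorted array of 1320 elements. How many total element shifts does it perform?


Sum of shifts = 1 + 2 + 3 + ... + 1319
= 1320 * 1319 / 2
= 1741080 / 2
= 870540


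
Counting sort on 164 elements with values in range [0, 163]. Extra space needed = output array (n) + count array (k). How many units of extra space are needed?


Output array size: 164 (to store sorted result)
Count array size: 164 (one slot per possible value, range 0 to 163)
Total extra space = 164 + 164 = 328


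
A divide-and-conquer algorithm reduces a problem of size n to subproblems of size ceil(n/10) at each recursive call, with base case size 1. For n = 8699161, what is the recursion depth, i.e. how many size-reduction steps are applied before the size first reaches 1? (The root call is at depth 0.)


Each step divides the size by 10 (rounding up); after k steps the size is ceil(n/10^k), which equals 1 exactly when 10^k >= n.
So the depth is the smallest k with 10^k >= 8699161, i.e. ceil(log_10(8699161)).
10^6 = 1000000 < 8699161 <= 10000000 = 10^7
Recursion depth = 7


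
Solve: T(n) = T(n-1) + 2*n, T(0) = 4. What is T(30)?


Expanding the recurrence:
T(30) = T(29) + 2*30
       = T(28) + 2*29 + 2*30
       ...
       = T(0) + 2*(1 + 2 + ... + 30)
       = 4 + 2 * 30*31/2
       = 4 + 2 * 465
       = 4 + 930 = 934


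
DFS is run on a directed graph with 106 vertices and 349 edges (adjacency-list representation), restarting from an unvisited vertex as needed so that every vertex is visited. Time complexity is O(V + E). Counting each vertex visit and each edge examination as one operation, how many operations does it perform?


A full DFS traversal processes each vertex exactly once (push/pop on stack).
Each directed edge is examined once.
V = 106, E = 349
V + E = 455


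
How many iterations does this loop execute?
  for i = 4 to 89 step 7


The loop variable i takes values starting at 4 and increments by 7 each iteration.
Sequence: i = 4, 11, 18, 25, 32, 39, 46, 53, 60, ...
The upper bound 89 is inclusive, so the count is floor((last - first) / step) + 1:
floor((89 - 4) / 7) + 1 = floor(85/7) + 1 = 12 + 1 = 13


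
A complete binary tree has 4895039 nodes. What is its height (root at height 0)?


In a complete binary tree, level k holds nodes 2^k .. 2^(k+1)-1 (1-indexed).
Height = floor(log2(n)) = floor(log2(4895039)) = 22
Check: 2^22 = 4194304 <= 4895039 < 8388608 = 2^23


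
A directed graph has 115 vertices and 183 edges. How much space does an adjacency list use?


Adjacency list: one list head per vertex + one entry per edge
Vertex heads: 115
Edge entries: 183
Total = 115 + 183 = 298


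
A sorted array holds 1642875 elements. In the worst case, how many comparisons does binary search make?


Halving sequence: 1642875 -> 821437 -> 410718 -> 205359 -> 102679 -> 51339 -> 25669 -> 12834 -> 6417 -> 3208 -> 1604 -> 802 -> 401 -> 200 -> 100 -> 50 -> 25 -> 12 -> 6 -> 3 -> 1
Number of halvings = 20
Max comparisons = 20 + 1 = 21


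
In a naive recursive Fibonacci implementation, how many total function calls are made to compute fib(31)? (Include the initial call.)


Let C(m) = total calls to evaluate fib(m). Then C(0)=C(1)=1, and
C(m) = 1 + C(m-1) + C(m-2) for m >= 2.
Build the table (each entry = 1 + previous two):
  C(0) = 1
  C(1) = 1
  C(2) = 1 + 1 + 1 = 3
  C(3) = 1 + 3 + 1 = 5
  C(4) = 1 + 5 + 3 = 9
  C(5) = 1 + 9 + 5 = 15
  C(6) = 1 + 15 + 9 = 25
  C(7) = 1 + 25 + 15 = 41
  C(8) = 1 + 41 + 25 = 67
  C(9) = 1 + 67 + 41 = 109
  C(10) = 1 + 109 + 67 = 177
  C(11) = 1 + 177 + 109 = 287
  C(12) = 1 + 287 + 177 = 465
  C(13) = 1 + 465 + 287 = 753
  C(14) = 1 + 753 + 465 = 1219
  C(15) = 1 + 1219 + 753 = 1973
  C(16) = 1 + 1973 + 1219 = 3193
  C(17) = 1 + 3193 + 1973 = 5167
  C(18) = 1 + 5167 + 3193 = 8361
  C(19) = 1 + 8361 + 5167 = 13529
  C(20) = 1 + 13529 + 8361 = 21891
  C(21) = 1 + 21891 + 13529 = 35421
  C(22) = 1 + 35421 + 21891 = 57313
  C(23) = 1 + 57313 + 35421 = 92735
  C(24) = 1 + 92735 + 57313 = 150049
  C(25) = 1 + 150049 + 92735 = 242785
  C(26) = 1 + 242785 + 150049 = 392835
  C(27) = 1 + 392835 + 242785 = 635621
  C(28) = 1 + 635621 + 392835 = 1028457
  C(29) = 1 + 1028457 + 635621 = 1664079
  C(30) = 1 + 1664079 + 1028457 = 2692537
  C(31) = 1 + 2692537 + 1664079 = 4356617
Total calls for fib(31) = 4356617


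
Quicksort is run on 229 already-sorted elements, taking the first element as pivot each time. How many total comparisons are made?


Sum of comparisons per partition:
228 + 227 + ... + 1 + 0
= 229 * (229 - 1) / 2
= 229 * 228 / 2
= 26106


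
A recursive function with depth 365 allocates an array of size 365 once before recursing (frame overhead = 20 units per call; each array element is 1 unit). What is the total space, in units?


Array allocation: 365 units (allocated once)
Stack frames: 365 deep * 20 per frame = 7300 units
Total = 365 + 7300 = 7665


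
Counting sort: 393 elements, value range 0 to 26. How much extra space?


n = 393 (output array)
k = 27 (count array for 27 distinct values)
Extra space = 393 + 27 = 420


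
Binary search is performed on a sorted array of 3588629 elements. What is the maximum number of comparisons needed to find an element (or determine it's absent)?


Binary search halves the search space each comparison:
  Step 1: search space = 3588629 -> 1794314
  Step 2: search space = 1794314 -> 897157
  Step 3: search space = 897157 -> 448578
  Step 4: search space = 448578 -> 224289
  Step 5: search space = 224289 -> 112144
  Step 6: search space = 112144 -> 56072
  Step 7: search space = 56072 -> 28036
  Step 8: search space = 28036 -> 14018
  Step 9: search space = 14018 -> 7009
  Step 10: search space = 7009 -> 3504
  Step 11: search space = 3504 -> 1752
  Step 12: search space = 1752 -> 876
  Step 13: search space = 876 -> 438
  Step 14: search space = 438 -> 219
  Step 15: search space = 219 -> 109
  Step 16: search space = 109 -> 54
  Step 17: search space = 54 -> 27
  Step 18: search space = 27 -> 13
  Step 19: search space = 13 -> 6
  Step 20: search space = 6 -> 3
  Step 21: search space = 3 -> 1
  Step 22: search space = 1 (final check)
Maximum comparisons = floor(log2(3588629)) + 1 = 21 + 1 = 22


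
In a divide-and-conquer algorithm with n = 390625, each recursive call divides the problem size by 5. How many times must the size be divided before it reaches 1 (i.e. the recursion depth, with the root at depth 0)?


Number of divisions = log_5(390625)
Sizes: 390625 -> 78125 -> 15625 -> 3125 -> 625 -> 125 -> 25 -> 5 -> 1 (8 divisions)
Recursion depth = 8
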